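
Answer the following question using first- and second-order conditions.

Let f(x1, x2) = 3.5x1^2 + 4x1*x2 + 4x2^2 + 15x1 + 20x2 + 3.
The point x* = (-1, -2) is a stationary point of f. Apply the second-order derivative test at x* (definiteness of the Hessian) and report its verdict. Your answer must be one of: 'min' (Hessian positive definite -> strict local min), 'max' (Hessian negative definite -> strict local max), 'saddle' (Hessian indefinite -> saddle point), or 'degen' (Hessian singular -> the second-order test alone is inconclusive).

Compute the Hessian H = grad^2 f:
  H = [[7, 4], [4, 8]]
Verify stationarity: grad f(x*) = H x* + g = (0, 0).
Eigenvalues of H: 3.4689, 11.5311.
Both eigenvalues > 0, so H is positive definite -> x* is a strict local min.

min


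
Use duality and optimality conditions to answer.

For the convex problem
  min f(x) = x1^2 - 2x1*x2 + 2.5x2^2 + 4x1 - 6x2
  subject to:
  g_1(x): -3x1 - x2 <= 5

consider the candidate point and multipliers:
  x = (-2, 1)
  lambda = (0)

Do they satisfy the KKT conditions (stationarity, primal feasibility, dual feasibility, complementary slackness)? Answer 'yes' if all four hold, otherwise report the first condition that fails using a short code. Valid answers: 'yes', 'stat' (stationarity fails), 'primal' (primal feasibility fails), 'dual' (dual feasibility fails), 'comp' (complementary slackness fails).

Gradient of f: grad f(x) = Q x + c = (-2, 3)
Constraint values g_i(x) = a_i^T x - b_i:
  g_1((-2, 1)) = 0
Stationarity residual: grad f(x) + sum_i lambda_i a_i = (-2, 3)
  -> stationarity FAILS
Primal feasibility (all g_i <= 0): OK
Dual feasibility (all lambda_i >= 0): OK
Complementary slackness (lambda_i * g_i(x) = 0 for all i): OK

Verdict: the first failing condition is stationarity -> stat.

stat


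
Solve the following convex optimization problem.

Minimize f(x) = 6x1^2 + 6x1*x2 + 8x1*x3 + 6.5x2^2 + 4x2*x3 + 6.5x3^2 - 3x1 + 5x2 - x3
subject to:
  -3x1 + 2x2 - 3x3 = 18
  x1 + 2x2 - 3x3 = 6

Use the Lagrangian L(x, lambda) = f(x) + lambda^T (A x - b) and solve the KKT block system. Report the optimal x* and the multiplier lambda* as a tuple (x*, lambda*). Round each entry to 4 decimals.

Form the Lagrangian:
  L(x, lambda) = (1/2) x^T Q x + c^T x + lambda^T (A x - b)
Stationarity (grad_x L = 0): Q x + c + A^T lambda = 0.
Primal feasibility: A x = b.

This gives the KKT block system:
  [ Q   A^T ] [ x     ]   [-c ]
  [ A    0  ] [ lambda ] = [ b ]

Solving the linear system:
  x*      = (-3, 2.8065, -1.129)
  lambda* = (-10.1694, 0.6855)
  f(x*)   = 101.5484

x* = (-3, 2.8065, -1.129), lambda* = (-10.1694, 0.6855)


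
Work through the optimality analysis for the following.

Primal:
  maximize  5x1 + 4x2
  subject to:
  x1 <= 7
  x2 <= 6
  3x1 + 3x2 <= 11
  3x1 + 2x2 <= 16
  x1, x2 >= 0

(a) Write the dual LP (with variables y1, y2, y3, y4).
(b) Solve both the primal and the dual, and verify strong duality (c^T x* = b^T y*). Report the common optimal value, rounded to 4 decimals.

The standard primal-dual pair for 'max c^T x s.t. A x <= b, x >= 0' is:
  Dual:  min b^T y  s.t.  A^T y >= c,  y >= 0.

So the dual LP is:
  minimize  7y1 + 6y2 + 11y3 + 16y4
  subject to:
    y1 + 3y3 + 3y4 >= 5
    y2 + 3y3 + 2y4 >= 4
    y1, y2, y3, y4 >= 0

Solving the primal: x* = (3.6667, 0).
  primal value c^T x* = 18.3333.
Solving the dual: y* = (0, 0, 1.6667, 0).
  dual value b^T y* = 18.3333.
Strong duality: c^T x* = b^T y*. Confirmed.

18.3333


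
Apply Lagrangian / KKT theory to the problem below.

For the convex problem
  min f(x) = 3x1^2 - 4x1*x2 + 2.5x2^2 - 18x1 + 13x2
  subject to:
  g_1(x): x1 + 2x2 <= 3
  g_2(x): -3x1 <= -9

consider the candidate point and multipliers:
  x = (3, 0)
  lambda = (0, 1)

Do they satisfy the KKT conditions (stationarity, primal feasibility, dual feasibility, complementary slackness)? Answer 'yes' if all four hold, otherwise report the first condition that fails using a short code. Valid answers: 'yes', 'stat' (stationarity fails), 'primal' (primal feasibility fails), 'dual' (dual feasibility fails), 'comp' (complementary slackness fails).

Gradient of f: grad f(x) = Q x + c = (0, 1)
Constraint values g_i(x) = a_i^T x - b_i:
  g_1((3, 0)) = 0
  g_2((3, 0)) = 0
Stationarity residual: grad f(x) + sum_i lambda_i a_i = (-3, 1)
  -> stationarity FAILS
Primal feasibility (all g_i <= 0): OK
Dual feasibility (all lambda_i >= 0): OK
Complementary slackness (lambda_i * g_i(x) = 0 for all i): OK

Verdict: the first failing condition is stationarity -> stat.

stat


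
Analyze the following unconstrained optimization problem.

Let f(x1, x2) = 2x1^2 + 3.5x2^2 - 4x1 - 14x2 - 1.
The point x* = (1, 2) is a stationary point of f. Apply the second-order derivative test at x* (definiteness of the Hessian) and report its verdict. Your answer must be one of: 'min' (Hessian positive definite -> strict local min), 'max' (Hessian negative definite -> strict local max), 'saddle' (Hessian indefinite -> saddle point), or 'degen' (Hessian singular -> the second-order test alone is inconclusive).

Compute the Hessian H = grad^2 f:
  H = [[4, 0], [0, 7]]
Verify stationarity: grad f(x*) = H x* + g = (0, 0).
Eigenvalues of H: 4, 7.
Both eigenvalues > 0, so H is positive definite -> x* is a strict local min.

min


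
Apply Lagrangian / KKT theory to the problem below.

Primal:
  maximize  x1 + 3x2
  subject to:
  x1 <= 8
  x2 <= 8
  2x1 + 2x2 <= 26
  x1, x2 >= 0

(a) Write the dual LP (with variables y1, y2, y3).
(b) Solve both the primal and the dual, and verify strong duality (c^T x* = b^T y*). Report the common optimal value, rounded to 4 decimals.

The standard primal-dual pair for 'max c^T x s.t. A x <= b, x >= 0' is:
  Dual:  min b^T y  s.t.  A^T y >= c,  y >= 0.

So the dual LP is:
  minimize  8y1 + 8y2 + 26y3
  subject to:
    y1 + 2y3 >= 1
    y2 + 2y3 >= 3
    y1, y2, y3 >= 0

Solving the primal: x* = (5, 8).
  primal value c^T x* = 29.
Solving the dual: y* = (0, 2, 0.5).
  dual value b^T y* = 29.
Strong duality: c^T x* = b^T y*. Confirmed.

29


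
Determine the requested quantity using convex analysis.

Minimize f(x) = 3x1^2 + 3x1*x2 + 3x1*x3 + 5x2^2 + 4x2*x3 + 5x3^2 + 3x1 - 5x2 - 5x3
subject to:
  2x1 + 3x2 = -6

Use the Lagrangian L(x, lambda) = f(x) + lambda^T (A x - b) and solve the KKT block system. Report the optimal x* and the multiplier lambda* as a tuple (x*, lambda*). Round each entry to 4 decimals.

Form the Lagrangian:
  L(x, lambda) = (1/2) x^T Q x + c^T x + lambda^T (A x - b)
Stationarity (grad_x L = 0): Q x + c + A^T lambda = 0.
Primal feasibility: A x = b.

This gives the KKT block system:
  [ Q   A^T ] [ x     ]   [-c ]
  [ A    0  ] [ lambda ] = [ b ]

Solving the linear system:
  x*      = (-2.1917, -0.5389, 1.3731)
  lambda* = (3.8238)
  f(x*)   = 6.0984

x* = (-2.1917, -0.5389, 1.3731), lambda* = (3.8238)


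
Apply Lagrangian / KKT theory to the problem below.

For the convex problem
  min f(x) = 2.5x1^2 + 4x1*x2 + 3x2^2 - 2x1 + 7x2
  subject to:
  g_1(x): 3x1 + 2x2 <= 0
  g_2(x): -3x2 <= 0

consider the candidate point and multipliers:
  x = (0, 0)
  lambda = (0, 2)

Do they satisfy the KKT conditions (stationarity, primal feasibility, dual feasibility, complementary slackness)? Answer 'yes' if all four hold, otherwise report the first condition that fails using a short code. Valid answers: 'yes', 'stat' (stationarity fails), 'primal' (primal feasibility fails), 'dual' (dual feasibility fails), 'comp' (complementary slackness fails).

Gradient of f: grad f(x) = Q x + c = (-2, 7)
Constraint values g_i(x) = a_i^T x - b_i:
  g_1((0, 0)) = 0
  g_2((0, 0)) = 0
Stationarity residual: grad f(x) + sum_i lambda_i a_i = (-2, 1)
  -> stationarity FAILS
Primal feasibility (all g_i <= 0): OK
Dual feasibility (all lambda_i >= 0): OK
Complementary slackness (lambda_i * g_i(x) = 0 for all i): OK

Verdict: the first failing condition is stationarity -> stat.

stat


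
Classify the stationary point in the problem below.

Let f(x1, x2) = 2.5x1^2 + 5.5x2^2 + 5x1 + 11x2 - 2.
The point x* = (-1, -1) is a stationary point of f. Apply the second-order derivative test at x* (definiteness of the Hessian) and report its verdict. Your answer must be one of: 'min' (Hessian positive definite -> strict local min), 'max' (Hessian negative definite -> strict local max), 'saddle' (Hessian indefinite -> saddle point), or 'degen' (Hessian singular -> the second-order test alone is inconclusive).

Compute the Hessian H = grad^2 f:
  H = [[5, 0], [0, 11]]
Verify stationarity: grad f(x*) = H x* + g = (0, 0).
Eigenvalues of H: 5, 11.
Both eigenvalues > 0, so H is positive definite -> x* is a strict local min.

min


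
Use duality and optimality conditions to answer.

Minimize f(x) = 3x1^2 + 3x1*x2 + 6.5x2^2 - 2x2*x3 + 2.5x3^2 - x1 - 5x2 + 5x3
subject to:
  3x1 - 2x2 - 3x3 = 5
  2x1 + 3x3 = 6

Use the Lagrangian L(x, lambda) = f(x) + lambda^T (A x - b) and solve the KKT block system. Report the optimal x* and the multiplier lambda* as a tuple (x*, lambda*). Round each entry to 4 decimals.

Form the Lagrangian:
  L(x, lambda) = (1/2) x^T Q x + c^T x + lambda^T (A x - b)
Stationarity (grad_x L = 0): Q x + c + A^T lambda = 0.
Primal feasibility: A x = b.

This gives the KKT block system:
  [ Q   A^T ] [ x     ]   [-c ]
  [ A    0  ] [ lambda ] = [ b ]

Solving the linear system:
  x*      = (2.1242, -0.1895, 0.5839)
  lambda* = (-1.129, -3.895)
  f(x*)   = 15.3787

x* = (2.1242, -0.1895, 0.5839), lambda* = (-1.129, -3.895)


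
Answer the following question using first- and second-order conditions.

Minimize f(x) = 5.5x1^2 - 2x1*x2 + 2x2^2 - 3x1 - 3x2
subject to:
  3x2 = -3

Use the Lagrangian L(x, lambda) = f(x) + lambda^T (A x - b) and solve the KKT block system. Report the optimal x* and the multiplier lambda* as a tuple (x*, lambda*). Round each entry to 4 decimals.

Form the Lagrangian:
  L(x, lambda) = (1/2) x^T Q x + c^T x + lambda^T (A x - b)
Stationarity (grad_x L = 0): Q x + c + A^T lambda = 0.
Primal feasibility: A x = b.

This gives the KKT block system:
  [ Q   A^T ] [ x     ]   [-c ]
  [ A    0  ] [ lambda ] = [ b ]

Solving the linear system:
  x*      = (0.0909, -1)
  lambda* = (2.3939)
  f(x*)   = 4.9545

x* = (0.0909, -1), lambda* = (2.3939)


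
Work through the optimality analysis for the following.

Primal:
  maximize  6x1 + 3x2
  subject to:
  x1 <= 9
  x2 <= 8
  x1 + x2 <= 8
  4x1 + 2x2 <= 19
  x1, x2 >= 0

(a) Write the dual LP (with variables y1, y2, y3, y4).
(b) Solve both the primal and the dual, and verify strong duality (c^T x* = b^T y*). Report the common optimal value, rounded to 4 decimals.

The standard primal-dual pair for 'max c^T x s.t. A x <= b, x >= 0' is:
  Dual:  min b^T y  s.t.  A^T y >= c,  y >= 0.

So the dual LP is:
  minimize  9y1 + 8y2 + 8y3 + 19y4
  subject to:
    y1 + y3 + 4y4 >= 6
    y2 + y3 + 2y4 >= 3
    y1, y2, y3, y4 >= 0

Solving the primal: x* = (4.75, 0).
  primal value c^T x* = 28.5.
Solving the dual: y* = (0, 0, 0, 1.5).
  dual value b^T y* = 28.5.
Strong duality: c^T x* = b^T y*. Confirmed.

28.5


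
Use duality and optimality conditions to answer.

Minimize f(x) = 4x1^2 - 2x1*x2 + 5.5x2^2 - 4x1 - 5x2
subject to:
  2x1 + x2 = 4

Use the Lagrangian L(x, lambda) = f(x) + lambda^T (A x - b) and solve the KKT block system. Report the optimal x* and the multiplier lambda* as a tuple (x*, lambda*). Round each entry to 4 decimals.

Form the Lagrangian:
  L(x, lambda) = (1/2) x^T Q x + c^T x + lambda^T (A x - b)
Stationarity (grad_x L = 0): Q x + c + A^T lambda = 0.
Primal feasibility: A x = b.

This gives the KKT block system:
  [ Q   A^T ] [ x     ]   [-c ]
  [ A    0  ] [ lambda ] = [ b ]

Solving the linear system:
  x*      = (1.5, 1)
  lambda* = (-3)
  f(x*)   = 0.5

x* = (1.5, 1), lambda* = (-3)


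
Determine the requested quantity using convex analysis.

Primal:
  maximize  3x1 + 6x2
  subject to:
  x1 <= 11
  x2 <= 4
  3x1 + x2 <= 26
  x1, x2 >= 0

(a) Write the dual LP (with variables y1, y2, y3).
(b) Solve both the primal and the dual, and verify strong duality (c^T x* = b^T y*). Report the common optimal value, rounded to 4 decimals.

The standard primal-dual pair for 'max c^T x s.t. A x <= b, x >= 0' is:
  Dual:  min b^T y  s.t.  A^T y >= c,  y >= 0.

So the dual LP is:
  minimize  11y1 + 4y2 + 26y3
  subject to:
    y1 + 3y3 >= 3
    y2 + y3 >= 6
    y1, y2, y3 >= 0

Solving the primal: x* = (7.3333, 4).
  primal value c^T x* = 46.
Solving the dual: y* = (0, 5, 1).
  dual value b^T y* = 46.
Strong duality: c^T x* = b^T y*. Confirmed.

46


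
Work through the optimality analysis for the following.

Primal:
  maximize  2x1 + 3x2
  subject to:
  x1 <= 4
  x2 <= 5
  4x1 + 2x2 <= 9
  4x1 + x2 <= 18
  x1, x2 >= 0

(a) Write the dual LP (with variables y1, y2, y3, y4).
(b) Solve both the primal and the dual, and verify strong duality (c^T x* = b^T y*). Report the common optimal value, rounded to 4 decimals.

The standard primal-dual pair for 'max c^T x s.t. A x <= b, x >= 0' is:
  Dual:  min b^T y  s.t.  A^T y >= c,  y >= 0.

So the dual LP is:
  minimize  4y1 + 5y2 + 9y3 + 18y4
  subject to:
    y1 + 4y3 + 4y4 >= 2
    y2 + 2y3 + y4 >= 3
    y1, y2, y3, y4 >= 0

Solving the primal: x* = (0, 4.5).
  primal value c^T x* = 13.5.
Solving the dual: y* = (0, 0, 1.5, 0).
  dual value b^T y* = 13.5.
Strong duality: c^T x* = b^T y*. Confirmed.

13.5


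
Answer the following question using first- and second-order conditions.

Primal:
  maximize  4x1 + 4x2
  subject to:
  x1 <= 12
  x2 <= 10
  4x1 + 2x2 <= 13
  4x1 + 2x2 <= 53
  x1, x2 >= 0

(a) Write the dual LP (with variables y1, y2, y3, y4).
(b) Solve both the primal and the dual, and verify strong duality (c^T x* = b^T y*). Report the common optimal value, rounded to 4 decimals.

The standard primal-dual pair for 'max c^T x s.t. A x <= b, x >= 0' is:
  Dual:  min b^T y  s.t.  A^T y >= c,  y >= 0.

So the dual LP is:
  minimize  12y1 + 10y2 + 13y3 + 53y4
  subject to:
    y1 + 4y3 + 4y4 >= 4
    y2 + 2y3 + 2y4 >= 4
    y1, y2, y3, y4 >= 0

Solving the primal: x* = (0, 6.5).
  primal value c^T x* = 26.
Solving the dual: y* = (0, 0, 2, 0).
  dual value b^T y* = 26.
Strong duality: c^T x* = b^T y*. Confirmed.

26


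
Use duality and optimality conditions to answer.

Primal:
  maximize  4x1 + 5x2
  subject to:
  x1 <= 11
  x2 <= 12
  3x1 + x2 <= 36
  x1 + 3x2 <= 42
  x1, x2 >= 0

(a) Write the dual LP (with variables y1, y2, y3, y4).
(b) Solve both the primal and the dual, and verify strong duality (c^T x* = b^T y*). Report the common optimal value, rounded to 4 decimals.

The standard primal-dual pair for 'max c^T x s.t. A x <= b, x >= 0' is:
  Dual:  min b^T y  s.t.  A^T y >= c,  y >= 0.

So the dual LP is:
  minimize  11y1 + 12y2 + 36y3 + 42y4
  subject to:
    y1 + 3y3 + y4 >= 4
    y2 + y3 + 3y4 >= 5
    y1, y2, y3, y4 >= 0

Solving the primal: x* = (8.25, 11.25).
  primal value c^T x* = 89.25.
Solving the dual: y* = (0, 0, 0.875, 1.375).
  dual value b^T y* = 89.25.
Strong duality: c^T x* = b^T y*. Confirmed.

89.25


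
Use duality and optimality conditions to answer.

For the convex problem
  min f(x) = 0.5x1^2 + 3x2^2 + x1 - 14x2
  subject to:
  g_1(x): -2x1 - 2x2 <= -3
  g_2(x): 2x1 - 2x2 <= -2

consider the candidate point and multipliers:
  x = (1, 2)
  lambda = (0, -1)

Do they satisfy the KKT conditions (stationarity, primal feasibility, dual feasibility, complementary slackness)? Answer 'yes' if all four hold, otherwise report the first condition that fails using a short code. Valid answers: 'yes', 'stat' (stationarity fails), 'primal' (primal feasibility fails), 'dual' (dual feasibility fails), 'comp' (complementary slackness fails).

Gradient of f: grad f(x) = Q x + c = (2, -2)
Constraint values g_i(x) = a_i^T x - b_i:
  g_1((1, 2)) = -3
  g_2((1, 2)) = 0
Stationarity residual: grad f(x) + sum_i lambda_i a_i = (0, 0)
  -> stationarity OK
Primal feasibility (all g_i <= 0): OK
Dual feasibility (all lambda_i >= 0): FAILS
Complementary slackness (lambda_i * g_i(x) = 0 for all i): OK

Verdict: the first failing condition is dual_feasibility -> dual.

dual


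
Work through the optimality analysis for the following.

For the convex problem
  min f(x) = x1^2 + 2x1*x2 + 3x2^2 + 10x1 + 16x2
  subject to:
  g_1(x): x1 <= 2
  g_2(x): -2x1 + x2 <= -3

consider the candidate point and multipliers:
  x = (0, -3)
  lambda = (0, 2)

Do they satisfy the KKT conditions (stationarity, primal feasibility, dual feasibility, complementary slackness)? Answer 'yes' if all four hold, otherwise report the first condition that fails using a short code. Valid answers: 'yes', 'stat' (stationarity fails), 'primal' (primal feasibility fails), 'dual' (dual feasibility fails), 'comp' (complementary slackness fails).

Gradient of f: grad f(x) = Q x + c = (4, -2)
Constraint values g_i(x) = a_i^T x - b_i:
  g_1((0, -3)) = -2
  g_2((0, -3)) = 0
Stationarity residual: grad f(x) + sum_i lambda_i a_i = (0, 0)
  -> stationarity OK
Primal feasibility (all g_i <= 0): OK
Dual feasibility (all lambda_i >= 0): OK
Complementary slackness (lambda_i * g_i(x) = 0 for all i): OK

Verdict: yes, KKT holds.

yes


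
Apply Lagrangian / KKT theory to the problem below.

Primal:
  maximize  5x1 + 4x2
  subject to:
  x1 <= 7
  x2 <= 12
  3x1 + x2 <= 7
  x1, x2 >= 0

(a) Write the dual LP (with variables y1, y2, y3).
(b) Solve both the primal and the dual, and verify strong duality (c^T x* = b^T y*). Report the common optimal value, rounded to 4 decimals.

The standard primal-dual pair for 'max c^T x s.t. A x <= b, x >= 0' is:
  Dual:  min b^T y  s.t.  A^T y >= c,  y >= 0.

So the dual LP is:
  minimize  7y1 + 12y2 + 7y3
  subject to:
    y1 + 3y3 >= 5
    y2 + y3 >= 4
    y1, y2, y3 >= 0

Solving the primal: x* = (0, 7).
  primal value c^T x* = 28.
Solving the dual: y* = (0, 0, 4).
  dual value b^T y* = 28.
Strong duality: c^T x* = b^T y*. Confirmed.

28


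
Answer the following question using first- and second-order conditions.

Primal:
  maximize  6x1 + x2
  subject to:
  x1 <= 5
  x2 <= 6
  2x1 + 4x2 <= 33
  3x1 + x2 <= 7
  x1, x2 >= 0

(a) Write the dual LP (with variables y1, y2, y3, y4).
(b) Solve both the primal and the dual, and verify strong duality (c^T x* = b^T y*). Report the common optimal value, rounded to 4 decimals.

The standard primal-dual pair for 'max c^T x s.t. A x <= b, x >= 0' is:
  Dual:  min b^T y  s.t.  A^T y >= c,  y >= 0.

So the dual LP is:
  minimize  5y1 + 6y2 + 33y3 + 7y4
  subject to:
    y1 + 2y3 + 3y4 >= 6
    y2 + 4y3 + y4 >= 1
    y1, y2, y3, y4 >= 0

Solving the primal: x* = (2.3333, 0).
  primal value c^T x* = 14.
Solving the dual: y* = (0, 0, 0, 2).
  dual value b^T y* = 14.
Strong duality: c^T x* = b^T y*. Confirmed.

14


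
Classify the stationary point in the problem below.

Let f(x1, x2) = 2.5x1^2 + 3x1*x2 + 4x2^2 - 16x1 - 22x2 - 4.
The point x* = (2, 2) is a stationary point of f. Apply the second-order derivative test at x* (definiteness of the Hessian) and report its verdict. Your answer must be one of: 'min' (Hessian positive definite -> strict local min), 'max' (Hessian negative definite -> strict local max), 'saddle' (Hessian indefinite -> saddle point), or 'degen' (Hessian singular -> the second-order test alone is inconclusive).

Compute the Hessian H = grad^2 f:
  H = [[5, 3], [3, 8]]
Verify stationarity: grad f(x*) = H x* + g = (0, 0).
Eigenvalues of H: 3.1459, 9.8541.
Both eigenvalues > 0, so H is positive definite -> x* is a strict local min.

min


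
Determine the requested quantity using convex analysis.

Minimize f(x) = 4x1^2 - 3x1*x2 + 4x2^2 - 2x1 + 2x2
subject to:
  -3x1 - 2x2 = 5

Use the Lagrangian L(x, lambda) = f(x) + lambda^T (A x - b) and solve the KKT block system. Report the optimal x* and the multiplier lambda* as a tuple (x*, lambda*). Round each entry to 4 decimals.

Form the Lagrangian:
  L(x, lambda) = (1/2) x^T Q x + c^T x + lambda^T (A x - b)
Stationarity (grad_x L = 0): Q x + c + A^T lambda = 0.
Primal feasibility: A x = b.

This gives the KKT block system:
  [ Q   A^T ] [ x     ]   [-c ]
  [ A    0  ] [ lambda ] = [ b ]

Solving the linear system:
  x*      = (-0.9286, -1.1071)
  lambda* = (-2.0357)
  f(x*)   = 4.9107

x* = (-0.9286, -1.1071), lambda* = (-2.0357)


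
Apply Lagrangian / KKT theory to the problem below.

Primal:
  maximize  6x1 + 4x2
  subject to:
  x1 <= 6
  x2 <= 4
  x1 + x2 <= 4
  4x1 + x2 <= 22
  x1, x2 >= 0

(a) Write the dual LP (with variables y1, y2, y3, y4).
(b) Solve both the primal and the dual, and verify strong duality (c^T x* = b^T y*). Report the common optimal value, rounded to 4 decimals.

The standard primal-dual pair for 'max c^T x s.t. A x <= b, x >= 0' is:
  Dual:  min b^T y  s.t.  A^T y >= c,  y >= 0.

So the dual LP is:
  minimize  6y1 + 4y2 + 4y3 + 22y4
  subject to:
    y1 + y3 + 4y4 >= 6
    y2 + y3 + y4 >= 4
    y1, y2, y3, y4 >= 0

Solving the primal: x* = (4, 0).
  primal value c^T x* = 24.
Solving the dual: y* = (0, 0, 6, 0).
  dual value b^T y* = 24.
Strong duality: c^T x* = b^T y*. Confirmed.

24


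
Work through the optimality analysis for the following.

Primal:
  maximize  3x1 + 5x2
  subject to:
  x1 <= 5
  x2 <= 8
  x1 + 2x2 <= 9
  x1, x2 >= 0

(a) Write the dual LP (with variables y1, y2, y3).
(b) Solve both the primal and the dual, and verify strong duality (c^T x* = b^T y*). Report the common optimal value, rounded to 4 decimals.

The standard primal-dual pair for 'max c^T x s.t. A x <= b, x >= 0' is:
  Dual:  min b^T y  s.t.  A^T y >= c,  y >= 0.

So the dual LP is:
  minimize  5y1 + 8y2 + 9y3
  subject to:
    y1 + y3 >= 3
    y2 + 2y3 >= 5
    y1, y2, y3 >= 0

Solving the primal: x* = (5, 2).
  primal value c^T x* = 25.
Solving the dual: y* = (0.5, 0, 2.5).
  dual value b^T y* = 25.
Strong duality: c^T x* = b^T y*. Confirmed.

25


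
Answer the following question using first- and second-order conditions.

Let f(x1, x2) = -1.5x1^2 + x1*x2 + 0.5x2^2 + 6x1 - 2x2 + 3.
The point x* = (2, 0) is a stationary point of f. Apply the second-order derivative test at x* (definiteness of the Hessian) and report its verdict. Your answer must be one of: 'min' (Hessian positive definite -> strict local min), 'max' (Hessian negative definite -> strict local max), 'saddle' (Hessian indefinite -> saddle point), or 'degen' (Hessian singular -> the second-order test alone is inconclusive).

Compute the Hessian H = grad^2 f:
  H = [[-3, 1], [1, 1]]
Verify stationarity: grad f(x*) = H x* + g = (0, 0).
Eigenvalues of H: -3.2361, 1.2361.
Eigenvalues have mixed signs, so H is indefinite -> x* is a saddle point.

saddle


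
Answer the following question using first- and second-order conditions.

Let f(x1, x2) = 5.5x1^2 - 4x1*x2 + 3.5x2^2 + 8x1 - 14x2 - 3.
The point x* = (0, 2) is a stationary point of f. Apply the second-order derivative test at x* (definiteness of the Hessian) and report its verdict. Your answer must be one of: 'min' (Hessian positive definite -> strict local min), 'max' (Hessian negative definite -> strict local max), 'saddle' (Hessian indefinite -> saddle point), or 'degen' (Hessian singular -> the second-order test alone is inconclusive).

Compute the Hessian H = grad^2 f:
  H = [[11, -4], [-4, 7]]
Verify stationarity: grad f(x*) = H x* + g = (0, 0).
Eigenvalues of H: 4.5279, 13.4721.
Both eigenvalues > 0, so H is positive definite -> x* is a strict local min.

min


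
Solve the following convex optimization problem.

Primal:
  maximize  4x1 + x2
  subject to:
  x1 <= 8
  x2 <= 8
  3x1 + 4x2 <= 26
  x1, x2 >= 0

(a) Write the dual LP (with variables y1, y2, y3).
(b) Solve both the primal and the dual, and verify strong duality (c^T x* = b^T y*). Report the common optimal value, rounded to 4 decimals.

The standard primal-dual pair for 'max c^T x s.t. A x <= b, x >= 0' is:
  Dual:  min b^T y  s.t.  A^T y >= c,  y >= 0.

So the dual LP is:
  minimize  8y1 + 8y2 + 26y3
  subject to:
    y1 + 3y3 >= 4
    y2 + 4y3 >= 1
    y1, y2, y3 >= 0

Solving the primal: x* = (8, 0.5).
  primal value c^T x* = 32.5.
Solving the dual: y* = (3.25, 0, 0.25).
  dual value b^T y* = 32.5.
Strong duality: c^T x* = b^T y*. Confirmed.

32.5


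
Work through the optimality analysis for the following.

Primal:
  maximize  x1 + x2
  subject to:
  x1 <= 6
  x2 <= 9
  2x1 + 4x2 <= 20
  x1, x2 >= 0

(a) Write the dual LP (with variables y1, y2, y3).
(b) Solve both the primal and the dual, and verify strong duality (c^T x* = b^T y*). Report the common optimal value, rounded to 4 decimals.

The standard primal-dual pair for 'max c^T x s.t. A x <= b, x >= 0' is:
  Dual:  min b^T y  s.t.  A^T y >= c,  y >= 0.

So the dual LP is:
  minimize  6y1 + 9y2 + 20y3
  subject to:
    y1 + 2y3 >= 1
    y2 + 4y3 >= 1
    y1, y2, y3 >= 0

Solving the primal: x* = (6, 2).
  primal value c^T x* = 8.
Solving the dual: y* = (0.5, 0, 0.25).
  dual value b^T y* = 8.
Strong duality: c^T x* = b^T y*. Confirmed.

8


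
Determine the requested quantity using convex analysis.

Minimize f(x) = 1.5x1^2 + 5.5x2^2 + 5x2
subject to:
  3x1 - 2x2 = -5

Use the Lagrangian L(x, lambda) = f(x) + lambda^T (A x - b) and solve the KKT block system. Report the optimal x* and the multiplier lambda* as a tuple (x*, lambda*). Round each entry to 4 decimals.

Form the Lagrangian:
  L(x, lambda) = (1/2) x^T Q x + c^T x + lambda^T (A x - b)
Stationarity (grad_x L = 0): Q x + c + A^T lambda = 0.
Primal feasibility: A x = b.

This gives the KKT block system:
  [ Q   A^T ] [ x     ]   [-c ]
  [ A    0  ] [ lambda ] = [ b ]

Solving the linear system:
  x*      = (-1.7568, -0.1351)
  lambda* = (1.7568)
  f(x*)   = 4.0541

x* = (-1.7568, -0.1351), lambda* = (1.7568)


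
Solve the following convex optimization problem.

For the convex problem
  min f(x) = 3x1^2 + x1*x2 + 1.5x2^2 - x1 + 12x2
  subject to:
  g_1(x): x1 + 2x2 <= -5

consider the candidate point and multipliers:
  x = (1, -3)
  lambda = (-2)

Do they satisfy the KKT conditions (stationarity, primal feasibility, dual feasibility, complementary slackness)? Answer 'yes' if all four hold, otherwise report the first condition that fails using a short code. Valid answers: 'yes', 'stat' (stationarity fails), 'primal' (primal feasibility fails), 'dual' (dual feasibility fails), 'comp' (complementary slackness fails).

Gradient of f: grad f(x) = Q x + c = (2, 4)
Constraint values g_i(x) = a_i^T x - b_i:
  g_1((1, -3)) = 0
Stationarity residual: grad f(x) + sum_i lambda_i a_i = (0, 0)
  -> stationarity OK
Primal feasibility (all g_i <= 0): OK
Dual feasibility (all lambda_i >= 0): FAILS
Complementary slackness (lambda_i * g_i(x) = 0 for all i): OK

Verdict: the first failing condition is dual_feasibility -> dual.

dual


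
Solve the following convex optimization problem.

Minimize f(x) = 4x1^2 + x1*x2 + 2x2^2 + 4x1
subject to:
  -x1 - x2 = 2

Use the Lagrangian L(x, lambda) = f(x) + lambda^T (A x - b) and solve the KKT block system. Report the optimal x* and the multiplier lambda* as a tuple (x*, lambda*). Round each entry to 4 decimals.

Form the Lagrangian:
  L(x, lambda) = (1/2) x^T Q x + c^T x + lambda^T (A x - b)
Stationarity (grad_x L = 0): Q x + c + A^T lambda = 0.
Primal feasibility: A x = b.

This gives the KKT block system:
  [ Q   A^T ] [ x     ]   [-c ]
  [ A    0  ] [ lambda ] = [ b ]

Solving the linear system:
  x*      = (-1, -1)
  lambda* = (-5)
  f(x*)   = 3

x* = (-1, -1), lambda* = (-5)


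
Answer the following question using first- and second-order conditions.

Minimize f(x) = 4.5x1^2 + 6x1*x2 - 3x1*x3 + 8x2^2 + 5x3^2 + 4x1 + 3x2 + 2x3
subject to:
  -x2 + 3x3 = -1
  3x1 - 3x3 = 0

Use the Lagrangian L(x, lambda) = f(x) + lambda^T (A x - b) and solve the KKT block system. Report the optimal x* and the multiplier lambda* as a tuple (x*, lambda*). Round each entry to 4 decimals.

Form the Lagrangian:
  L(x, lambda) = (1/2) x^T Q x + c^T x + lambda^T (A x - b)
Stationarity (grad_x L = 0): Q x + c + A^T lambda = 0.
Primal feasibility: A x = b.

This gives the KKT block system:
  [ Q   A^T ] [ x     ]   [-c ]
  [ A    0  ] [ lambda ] = [ b ]

Solving the linear system:
  x*      = (-0.3575, -0.0725, -0.3575)
  lambda* = (-0.3057, -0.4732)
  f(x*)   = -1.3342

x* = (-0.3575, -0.0725, -0.3575), lambda* = (-0.3057, -0.4732)


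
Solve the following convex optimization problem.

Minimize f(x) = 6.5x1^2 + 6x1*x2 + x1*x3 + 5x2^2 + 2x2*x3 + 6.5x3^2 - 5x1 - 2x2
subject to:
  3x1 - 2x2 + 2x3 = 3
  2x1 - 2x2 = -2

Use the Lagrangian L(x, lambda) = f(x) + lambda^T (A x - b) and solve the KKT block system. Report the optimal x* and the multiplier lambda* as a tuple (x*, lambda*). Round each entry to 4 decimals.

Form the Lagrangian:
  L(x, lambda) = (1/2) x^T Q x + c^T x + lambda^T (A x - b)
Stationarity (grad_x L = 0): Q x + c + A^T lambda = 0.
Primal feasibility: A x = b.

This gives the KKT block system:
  [ Q   A^T ] [ x     ]   [-c ]
  [ A    0  ] [ lambda ] = [ b ]

Solving the linear system:
  x*      = (0.0213, 1.0213, 2.4894)
  lambda* = (-17.2128, 23.8723)
  f(x*)   = 48.617

x* = (0.0213, 1.0213, 2.4894), lambda* = (-17.2128, 23.8723)


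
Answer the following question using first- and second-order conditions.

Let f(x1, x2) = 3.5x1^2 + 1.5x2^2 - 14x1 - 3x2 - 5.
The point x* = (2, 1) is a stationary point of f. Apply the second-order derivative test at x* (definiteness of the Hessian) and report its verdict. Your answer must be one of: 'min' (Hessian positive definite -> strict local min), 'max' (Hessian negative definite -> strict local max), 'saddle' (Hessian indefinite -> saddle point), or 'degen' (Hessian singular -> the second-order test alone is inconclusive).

Compute the Hessian H = grad^2 f:
  H = [[7, 0], [0, 3]]
Verify stationarity: grad f(x*) = H x* + g = (0, 0).
Eigenvalues of H: 3, 7.
Both eigenvalues > 0, so H is positive definite -> x* is a strict local min.

min


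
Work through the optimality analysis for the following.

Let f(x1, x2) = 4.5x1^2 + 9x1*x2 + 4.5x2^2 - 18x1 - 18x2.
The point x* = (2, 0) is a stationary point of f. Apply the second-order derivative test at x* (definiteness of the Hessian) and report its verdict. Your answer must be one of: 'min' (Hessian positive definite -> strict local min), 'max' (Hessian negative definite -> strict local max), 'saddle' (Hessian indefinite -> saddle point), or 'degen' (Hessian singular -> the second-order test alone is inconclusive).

Compute the Hessian H = grad^2 f:
  H = [[9, 9], [9, 9]]
Verify stationarity: grad f(x*) = H x* + g = (0, 0).
Eigenvalues of H: 0, 18.
H has a zero eigenvalue (singular; positive semidefinite but not definite), so H is neither positive definite, negative definite, nor indefinite. The second-order test alone is inconclusive -> degen.
(Indeed, f is constant along the null direction of H through x*, so x* is not a strict local extremum.)

degen


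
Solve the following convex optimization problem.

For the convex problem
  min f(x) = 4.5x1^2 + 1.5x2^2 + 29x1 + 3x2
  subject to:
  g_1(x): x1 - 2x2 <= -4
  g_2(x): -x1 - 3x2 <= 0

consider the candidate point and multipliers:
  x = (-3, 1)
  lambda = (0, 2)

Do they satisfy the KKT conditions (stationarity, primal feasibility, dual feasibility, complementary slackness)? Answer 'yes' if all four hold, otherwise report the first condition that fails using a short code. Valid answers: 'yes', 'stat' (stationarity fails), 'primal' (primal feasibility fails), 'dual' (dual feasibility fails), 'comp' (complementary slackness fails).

Gradient of f: grad f(x) = Q x + c = (2, 6)
Constraint values g_i(x) = a_i^T x - b_i:
  g_1((-3, 1)) = -1
  g_2((-3, 1)) = 0
Stationarity residual: grad f(x) + sum_i lambda_i a_i = (0, 0)
  -> stationarity OK
Primal feasibility (all g_i <= 0): OK
Dual feasibility (all lambda_i >= 0): OK
Complementary slackness (lambda_i * g_i(x) = 0 for all i): OK

Verdict: yes, KKT holds.

yes


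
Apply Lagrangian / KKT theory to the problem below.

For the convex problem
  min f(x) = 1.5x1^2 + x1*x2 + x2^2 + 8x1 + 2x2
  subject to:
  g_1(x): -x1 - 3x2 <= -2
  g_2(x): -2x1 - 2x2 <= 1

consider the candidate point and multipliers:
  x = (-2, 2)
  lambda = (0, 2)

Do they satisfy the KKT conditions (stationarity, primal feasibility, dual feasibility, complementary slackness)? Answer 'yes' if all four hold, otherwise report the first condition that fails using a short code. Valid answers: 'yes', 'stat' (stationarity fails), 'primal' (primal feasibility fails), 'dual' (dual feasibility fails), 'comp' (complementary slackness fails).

Gradient of f: grad f(x) = Q x + c = (4, 4)
Constraint values g_i(x) = a_i^T x - b_i:
  g_1((-2, 2)) = -2
  g_2((-2, 2)) = -1
Stationarity residual: grad f(x) + sum_i lambda_i a_i = (0, 0)
  -> stationarity OK
Primal feasibility (all g_i <= 0): OK
Dual feasibility (all lambda_i >= 0): OK
Complementary slackness (lambda_i * g_i(x) = 0 for all i): FAILS

Verdict: the first failing condition is complementary_slackness -> comp.

comp


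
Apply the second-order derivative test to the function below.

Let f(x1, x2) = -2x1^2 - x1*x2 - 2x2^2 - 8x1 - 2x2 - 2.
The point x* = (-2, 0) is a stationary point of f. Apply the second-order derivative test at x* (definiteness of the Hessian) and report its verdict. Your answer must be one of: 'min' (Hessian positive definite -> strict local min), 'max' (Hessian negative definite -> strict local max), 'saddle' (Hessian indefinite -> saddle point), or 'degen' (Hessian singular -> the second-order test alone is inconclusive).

Compute the Hessian H = grad^2 f:
  H = [[-4, -1], [-1, -4]]
Verify stationarity: grad f(x*) = H x* + g = (0, 0).
Eigenvalues of H: -5, -3.
Both eigenvalues < 0, so H is negative definite -> x* is a strict local max.

max


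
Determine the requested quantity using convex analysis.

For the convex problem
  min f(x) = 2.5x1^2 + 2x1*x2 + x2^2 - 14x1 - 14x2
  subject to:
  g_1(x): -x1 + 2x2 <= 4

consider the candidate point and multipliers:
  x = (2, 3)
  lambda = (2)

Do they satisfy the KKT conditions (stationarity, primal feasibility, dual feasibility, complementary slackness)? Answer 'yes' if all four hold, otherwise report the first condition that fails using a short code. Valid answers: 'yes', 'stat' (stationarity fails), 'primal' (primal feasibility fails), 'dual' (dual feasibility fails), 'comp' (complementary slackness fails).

Gradient of f: grad f(x) = Q x + c = (2, -4)
Constraint values g_i(x) = a_i^T x - b_i:
  g_1((2, 3)) = 0
Stationarity residual: grad f(x) + sum_i lambda_i a_i = (0, 0)
  -> stationarity OK
Primal feasibility (all g_i <= 0): OK
Dual feasibility (all lambda_i >= 0): OK
Complementary slackness (lambda_i * g_i(x) = 0 for all i): OK

Verdict: yes, KKT holds.

yes


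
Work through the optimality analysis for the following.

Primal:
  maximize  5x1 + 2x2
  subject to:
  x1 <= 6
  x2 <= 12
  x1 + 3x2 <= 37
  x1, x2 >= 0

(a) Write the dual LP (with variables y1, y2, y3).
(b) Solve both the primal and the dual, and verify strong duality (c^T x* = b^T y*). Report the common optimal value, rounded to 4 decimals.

The standard primal-dual pair for 'max c^T x s.t. A x <= b, x >= 0' is:
  Dual:  min b^T y  s.t.  A^T y >= c,  y >= 0.

So the dual LP is:
  minimize  6y1 + 12y2 + 37y3
  subject to:
    y1 + y3 >= 5
    y2 + 3y3 >= 2
    y1, y2, y3 >= 0

Solving the primal: x* = (6, 10.3333).
  primal value c^T x* = 50.6667.
Solving the dual: y* = (4.3333, 0, 0.6667).
  dual value b^T y* = 50.6667.
Strong duality: c^T x* = b^T y*. Confirmed.

50.6667


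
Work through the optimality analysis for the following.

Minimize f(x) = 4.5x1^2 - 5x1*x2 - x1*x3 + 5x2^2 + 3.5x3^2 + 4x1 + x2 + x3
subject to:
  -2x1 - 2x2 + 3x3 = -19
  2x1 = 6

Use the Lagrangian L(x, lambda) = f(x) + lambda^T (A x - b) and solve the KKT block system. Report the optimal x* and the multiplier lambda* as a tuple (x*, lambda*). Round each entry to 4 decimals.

Form the Lagrangian:
  L(x, lambda) = (1/2) x^T Q x + c^T x + lambda^T (A x - b)
Stationarity (grad_x L = 0): Q x + c + A^T lambda = 0.
Primal feasibility: A x = b.

This gives the KKT block system:
  [ Q   A^T ] [ x     ]   [-c ]
  [ A    0  ] [ lambda ] = [ b ]

Solving the linear system:
  x*      = (3, 2.7119, -2.5254)
  lambda* = (6.5593, -3.4237)
  f(x*)   = 78.678

x* = (3, 2.7119, -2.5254), lambda* = (6.5593, -3.4237)


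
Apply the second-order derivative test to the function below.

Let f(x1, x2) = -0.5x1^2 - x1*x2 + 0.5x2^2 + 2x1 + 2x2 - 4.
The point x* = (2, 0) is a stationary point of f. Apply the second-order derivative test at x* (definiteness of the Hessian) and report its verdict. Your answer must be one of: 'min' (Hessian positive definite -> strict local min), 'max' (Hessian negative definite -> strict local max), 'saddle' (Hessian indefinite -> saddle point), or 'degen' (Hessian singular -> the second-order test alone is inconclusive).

Compute the Hessian H = grad^2 f:
  H = [[-1, -1], [-1, 1]]
Verify stationarity: grad f(x*) = H x* + g = (0, 0).
Eigenvalues of H: -1.4142, 1.4142.
Eigenvalues have mixed signs, so H is indefinite -> x* is a saddle point.

saddle


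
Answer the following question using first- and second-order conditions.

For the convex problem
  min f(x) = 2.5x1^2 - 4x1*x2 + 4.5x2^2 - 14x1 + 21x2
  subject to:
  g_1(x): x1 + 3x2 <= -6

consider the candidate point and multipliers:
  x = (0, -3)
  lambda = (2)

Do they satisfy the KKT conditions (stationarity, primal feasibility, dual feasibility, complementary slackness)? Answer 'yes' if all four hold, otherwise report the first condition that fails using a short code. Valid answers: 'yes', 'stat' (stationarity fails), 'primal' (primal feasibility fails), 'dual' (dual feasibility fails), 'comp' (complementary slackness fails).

Gradient of f: grad f(x) = Q x + c = (-2, -6)
Constraint values g_i(x) = a_i^T x - b_i:
  g_1((0, -3)) = -3
Stationarity residual: grad f(x) + sum_i lambda_i a_i = (0, 0)
  -> stationarity OK
Primal feasibility (all g_i <= 0): OK
Dual feasibility (all lambda_i >= 0): OK
Complementary slackness (lambda_i * g_i(x) = 0 for all i): FAILS

Verdict: the first failing condition is complementary_slackness -> comp.

comp


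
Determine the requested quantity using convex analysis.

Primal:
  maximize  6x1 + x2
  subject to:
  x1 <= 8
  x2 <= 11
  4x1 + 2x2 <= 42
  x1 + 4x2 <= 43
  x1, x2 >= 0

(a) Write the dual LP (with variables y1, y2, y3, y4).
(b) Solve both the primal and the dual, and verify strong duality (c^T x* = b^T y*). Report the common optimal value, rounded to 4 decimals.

The standard primal-dual pair for 'max c^T x s.t. A x <= b, x >= 0' is:
  Dual:  min b^T y  s.t.  A^T y >= c,  y >= 0.

So the dual LP is:
  minimize  8y1 + 11y2 + 42y3 + 43y4
  subject to:
    y1 + 4y3 + y4 >= 6
    y2 + 2y3 + 4y4 >= 1
    y1, y2, y3, y4 >= 0

Solving the primal: x* = (8, 5).
  primal value c^T x* = 53.
Solving the dual: y* = (4, 0, 0.5, 0).
  dual value b^T y* = 53.
Strong duality: c^T x* = b^T y*. Confirmed.

53


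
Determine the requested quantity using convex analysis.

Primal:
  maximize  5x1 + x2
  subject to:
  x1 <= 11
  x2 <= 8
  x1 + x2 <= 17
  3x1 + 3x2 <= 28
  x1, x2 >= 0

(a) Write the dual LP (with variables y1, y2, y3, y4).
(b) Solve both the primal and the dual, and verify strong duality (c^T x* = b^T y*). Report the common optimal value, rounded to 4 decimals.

The standard primal-dual pair for 'max c^T x s.t. A x <= b, x >= 0' is:
  Dual:  min b^T y  s.t.  A^T y >= c,  y >= 0.

So the dual LP is:
  minimize  11y1 + 8y2 + 17y3 + 28y4
  subject to:
    y1 + y3 + 3y4 >= 5
    y2 + y3 + 3y4 >= 1
    y1, y2, y3, y4 >= 0

Solving the primal: x* = (9.3333, 0).
  primal value c^T x* = 46.6667.
Solving the dual: y* = (0, 0, 0, 1.6667).
  dual value b^T y* = 46.6667.
Strong duality: c^T x* = b^T y*. Confirmed.

46.6667


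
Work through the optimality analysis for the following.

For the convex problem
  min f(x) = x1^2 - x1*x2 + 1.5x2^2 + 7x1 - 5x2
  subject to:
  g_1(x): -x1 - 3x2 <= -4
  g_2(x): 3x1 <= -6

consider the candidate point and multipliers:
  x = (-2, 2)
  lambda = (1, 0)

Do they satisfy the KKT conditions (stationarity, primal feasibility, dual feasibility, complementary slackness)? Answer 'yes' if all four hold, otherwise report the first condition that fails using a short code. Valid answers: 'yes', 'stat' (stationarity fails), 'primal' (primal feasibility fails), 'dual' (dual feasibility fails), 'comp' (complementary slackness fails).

Gradient of f: grad f(x) = Q x + c = (1, 3)
Constraint values g_i(x) = a_i^T x - b_i:
  g_1((-2, 2)) = 0
  g_2((-2, 2)) = 0
Stationarity residual: grad f(x) + sum_i lambda_i a_i = (0, 0)
  -> stationarity OK
Primal feasibility (all g_i <= 0): OK
Dual feasibility (all lambda_i >= 0): OK
Complementary slackness (lambda_i * g_i(x) = 0 for all i): OK

Verdict: yes, KKT holds.

yes
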